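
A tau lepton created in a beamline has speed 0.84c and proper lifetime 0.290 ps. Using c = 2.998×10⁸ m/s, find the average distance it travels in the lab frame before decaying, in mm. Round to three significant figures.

0.135 mm

γ = 1/√(1 − β²) = 1/√(1 − 0.7056) = 1/√0.2944 = 1/0.542586 = 1.843.
Lab-frame lifetime: Δt = γτ = 1.843 × 0.290 ps = 0.53447 ps.
Distance: d = vΔt = 0.84 × 2.998×10⁸ m/s × 5.3447×10^-13 s = 1.35×10^-4 m = 0.135 mm.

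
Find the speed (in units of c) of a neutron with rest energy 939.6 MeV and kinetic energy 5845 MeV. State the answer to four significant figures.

0.9904c

K = (γ−1)mc², so γ = 1 + 5845/939.6 = 7.2207.
Then v/c = √(1 − γ⁻²) = √(1 − 0.0191797) = √0.9808203 = 0.9904.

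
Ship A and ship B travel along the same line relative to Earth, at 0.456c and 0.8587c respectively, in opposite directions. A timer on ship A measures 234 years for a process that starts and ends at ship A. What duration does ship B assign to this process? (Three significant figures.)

Transform ship A's velocity into ship B's frame: (0.456 + 0.8587)/(1 + 0.456·0.8587) = 1.3147/1.3915672, so the relative speed is 0.94476c.
At |u| = 0.94476c, γ = (1 − 0.892571)^(−1/2) = 3.051.
The clock on ship A records proper time, so ship B measures Δt = γΔτ = 3.051 × 234 = 714 years.

714 years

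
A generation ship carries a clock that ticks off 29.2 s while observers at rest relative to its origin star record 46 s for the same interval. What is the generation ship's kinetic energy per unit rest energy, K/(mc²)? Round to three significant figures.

The time-dilation ratio gives γ = 46/29.2 = 1.57534.
Since K = (γ−1)mc², K/(mc²) = 1.57534 − 1 = 0.575.

0.575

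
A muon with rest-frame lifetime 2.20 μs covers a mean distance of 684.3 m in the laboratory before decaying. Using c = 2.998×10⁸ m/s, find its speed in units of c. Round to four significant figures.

d = βγcτ ⇒ βγ = d/(cτ) = 684.3 m / (659.56 m) = 1.0375.
β = (βγ)/√(1+(βγ)²) = 1.0375/√2.07641 = 0.7200.

0.7200c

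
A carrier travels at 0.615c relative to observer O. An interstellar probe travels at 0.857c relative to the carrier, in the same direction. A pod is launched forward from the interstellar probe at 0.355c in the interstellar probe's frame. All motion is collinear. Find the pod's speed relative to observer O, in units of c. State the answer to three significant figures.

First combine the pod and interstellar probe (S''→S'): u₁ = (0.355 + 0.857)/(1 + 0.355×0.857) = 1.212/1.304235 = 0.92928.
Then combine with the carrier (S'→S): u = (0.92928 + 0.615)/(1 + 0.92928×0.615) = 1.54428/1.5715072 = 0.98267.

0.983c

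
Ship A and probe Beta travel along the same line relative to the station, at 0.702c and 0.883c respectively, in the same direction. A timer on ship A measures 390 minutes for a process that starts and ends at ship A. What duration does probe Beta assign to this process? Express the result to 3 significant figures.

Speed of ship A in probe Beta's frame: u = (v_A − v_B)/(1 − v_A v_B/c²) = (0.702 − 0.883)/(1 − 0.702×0.883) = −0.181/0.380134 = −0.47615; |u| = 0.47615c.
γ for this relative speed: γ = 1/√(1 − 0.226719) = 1.1372.
Ship A's interval is proper; time dilation gives Δt_B = γΔτ = 1.1372 × 390 minutes = 444 minutes.

444 minutes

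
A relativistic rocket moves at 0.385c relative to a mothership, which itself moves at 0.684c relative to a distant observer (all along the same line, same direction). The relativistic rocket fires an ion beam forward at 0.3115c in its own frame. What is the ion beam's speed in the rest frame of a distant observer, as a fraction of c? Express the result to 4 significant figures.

0.9162c

First combine the ion beam and relativistic rocket (S''→S'): u₁ = (0.3115 + 0.385)/(1 + 0.3115×0.385) = 0.6965/1.1199275 = 0.62192.
Then combine with the mothership (S'→S): u = (0.62192 + 0.684)/(1 + 0.62192×0.684) = 1.30592/1.42539328 = 0.91618.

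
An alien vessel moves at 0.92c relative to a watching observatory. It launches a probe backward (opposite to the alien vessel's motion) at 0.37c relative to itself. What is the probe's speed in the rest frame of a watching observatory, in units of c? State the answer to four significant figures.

0.8338c

Relativistic velocity addition: u = (u' + v)/(1 + u'v/c²), with u' = −0.37c and v = 0.92c.
Numerator: −0.37 + 0.92 = 0.55. Denominator: 1 + (−0.37)(0.92) = 0.6596.
u = 0.55/0.6596 = 0.83384, so the speed is 0.8338c.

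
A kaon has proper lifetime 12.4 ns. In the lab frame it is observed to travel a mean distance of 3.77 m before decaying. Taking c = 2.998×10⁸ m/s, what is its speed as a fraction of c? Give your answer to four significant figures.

d = βγcτ ⇒ βγ = d/(cτ) = 3.770 m / (3.71752 m) = 1.0141.
β = (βγ)/√(1+(βγ)²) = 1.0141/√2.0284 = 0.7120.

0.7120c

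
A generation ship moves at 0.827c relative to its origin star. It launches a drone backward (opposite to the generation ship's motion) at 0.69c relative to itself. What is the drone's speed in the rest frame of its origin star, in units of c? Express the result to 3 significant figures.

Relativistic velocity addition: u = (u' + v)/(1 + u'v/c²), with u' = −0.69c and v = 0.827c.
Numerator: −0.69 + 0.827 = 0.137. Denominator: 1 + (−0.69)(0.827) = 0.42937.
u = 0.137/0.42937 = 0.31907, so the speed is 0.319c.

0.319c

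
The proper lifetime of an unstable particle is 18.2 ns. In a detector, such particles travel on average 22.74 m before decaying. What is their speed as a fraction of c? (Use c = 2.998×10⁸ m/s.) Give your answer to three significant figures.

Lab distance = (lab lifetime)·v = γτ·βc, so βγ = d/(cτ) = 22.74/(2.998×10⁸ × 1.820×10^-8) = 4.1676.
With βγ = 4.1676: γ² = 1 + (βγ)² = 18.3689, and β = (βγ)/γ = 4.1676/4.2859 = 0.972.

0.972c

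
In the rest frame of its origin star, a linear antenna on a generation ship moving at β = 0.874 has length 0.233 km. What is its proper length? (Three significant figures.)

Lorentz factor: γ = (1 − 0.763876)^(−1/2) = 2.0579.
Proper length: L₀ = γ·L = 2.0579 × 0.233 = 0.479 km.

0.479 km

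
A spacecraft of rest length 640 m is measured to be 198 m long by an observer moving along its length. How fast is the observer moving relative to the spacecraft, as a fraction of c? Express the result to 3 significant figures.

Length contraction gives γ = L₀/L = 640/198 = 3.2323.
β = √(1 − 1/γ²) = √0.904286 = 0.951.

0.951c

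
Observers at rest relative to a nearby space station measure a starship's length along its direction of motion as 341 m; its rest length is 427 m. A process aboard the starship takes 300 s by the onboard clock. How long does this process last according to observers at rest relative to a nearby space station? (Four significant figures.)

From L = L₀/γ: γ = 427/341 = 1.2522.
Δt = γΔτ = 1.2522 × 300 = 375.7 s.

375.7 s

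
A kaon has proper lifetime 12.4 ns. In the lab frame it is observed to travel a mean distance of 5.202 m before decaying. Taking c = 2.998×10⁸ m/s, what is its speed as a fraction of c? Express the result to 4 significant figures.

0.8136c

Lab distance = (lab lifetime)·v = γτ·βc, so βγ = d/(cτ) = 5.202/(2.998×10⁸ × 1.240×10^-8) = 1.3993.
With βγ = 1.3993: γ² = 1 + (βγ)² = 2.95804, and β = (βγ)/γ = 1.3993/1.7199 = 0.8136.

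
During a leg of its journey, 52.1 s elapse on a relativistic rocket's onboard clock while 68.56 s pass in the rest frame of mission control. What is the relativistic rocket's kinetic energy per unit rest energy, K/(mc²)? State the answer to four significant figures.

0.3159

γ = Δt/Δτ = 68.56/52.1 = 1.31593.
Since K = (γ−1)mc², K/(mc²) = 1.31593 − 1 = 0.3159.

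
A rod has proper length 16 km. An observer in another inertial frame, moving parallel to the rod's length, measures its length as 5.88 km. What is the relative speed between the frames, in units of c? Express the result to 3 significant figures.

Length contraction gives γ = L₀/L = 16/5.88 = 2.7211.
β = √(1 − 1/γ²) = √0.864945 = 0.930.

0.930c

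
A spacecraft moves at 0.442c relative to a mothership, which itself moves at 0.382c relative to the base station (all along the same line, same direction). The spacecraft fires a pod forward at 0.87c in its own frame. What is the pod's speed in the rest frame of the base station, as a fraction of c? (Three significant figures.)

0.976c

Compose velocities in two stages. Stage 1 (into S'): u₁ = (0.87+0.442)/(1+0.87×0.442) = 0.94761.
Stage 2 (into S): u = (0.94761+0.382)/(1+0.94761×0.382) = 0.97623, so the speed is 0.976c.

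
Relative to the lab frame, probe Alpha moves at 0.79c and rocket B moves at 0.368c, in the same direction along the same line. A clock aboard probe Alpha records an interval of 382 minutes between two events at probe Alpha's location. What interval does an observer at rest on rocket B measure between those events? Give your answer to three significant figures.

The velocity of probe Alpha relative to rocket B is (0.79 − 0.368)c / (1 − 0.79×0.368) = 0.59497c; relative speed 0.59497c.
γ for this relative speed: γ = 1/√(1 − 0.353989) = 1.2442.
Probe Alpha's interval is proper; time dilation gives Δt_B = γΔτ = 1.2442 × 382 minutes = 475 minutes.

475 minutes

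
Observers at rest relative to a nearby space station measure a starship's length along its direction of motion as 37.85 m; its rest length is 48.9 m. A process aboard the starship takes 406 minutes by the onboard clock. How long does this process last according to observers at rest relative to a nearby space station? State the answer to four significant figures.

524.5 minutes

γ = L₀/L = 48.9/37.85 = 1.29194.
The same γ dilates the second interval: 1.29194 × 406 minutes = 524.5 minutes.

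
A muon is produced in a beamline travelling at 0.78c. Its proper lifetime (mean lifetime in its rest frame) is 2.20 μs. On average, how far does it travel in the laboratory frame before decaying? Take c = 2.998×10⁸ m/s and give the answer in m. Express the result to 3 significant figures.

γ = 1/√(1 − β²) = 1/√(1 − 0.6084) = 1/√0.3916 = 1/0.62578 = 1.598.
Lab-frame lifetime: Δt = γτ = 1.598 × 2.20 μs = 3.5156 μs.
Distance: d = vΔt = 0.78 × 2.998×10⁸ m/s × 3.5156×10^-6 s = 822 m.

822 m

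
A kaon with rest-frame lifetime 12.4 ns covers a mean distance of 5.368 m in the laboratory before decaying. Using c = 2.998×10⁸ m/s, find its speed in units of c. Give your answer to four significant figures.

Lab distance = (lab lifetime)·v = γτ·βc, so βγ = d/(cτ) = 5.368/(2.998×10⁸ × 1.240×10^-8) = 1.444.
With βγ = 1.444: γ² = 1 + (βγ)² = 3.08514, and β = (βγ)/γ = 1.444/1.75646 = 0.8221.

0.8221c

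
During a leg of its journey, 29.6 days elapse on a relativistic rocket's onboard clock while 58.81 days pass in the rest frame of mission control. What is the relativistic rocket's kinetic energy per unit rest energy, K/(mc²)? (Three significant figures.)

The time-dilation ratio gives γ = 58.81/29.6 = 1.98682.
K/(mc²) = γ − 1 = 1.98682 − 1 = 0.987.

0.987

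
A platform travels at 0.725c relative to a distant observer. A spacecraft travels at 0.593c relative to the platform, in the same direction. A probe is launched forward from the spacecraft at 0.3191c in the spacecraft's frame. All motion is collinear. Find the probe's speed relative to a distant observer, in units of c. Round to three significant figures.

0.959c

First combine the probe and spacecraft (S''→S'): u₁ = (0.3191 + 0.593)/(1 + 0.3191×0.593) = 0.9121/1.1892263 = 0.76697.
Then combine with the platform (S'→S): u = (0.76697 + 0.725)/(1 + 0.76697×0.725) = 1.49197/1.55605325 = 0.95882.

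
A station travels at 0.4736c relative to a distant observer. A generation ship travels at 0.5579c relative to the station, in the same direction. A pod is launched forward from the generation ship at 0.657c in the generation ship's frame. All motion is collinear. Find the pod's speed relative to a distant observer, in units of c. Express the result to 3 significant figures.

0.959c

Apply u = (u'+v)/(1+u'v) twice. Pod in the station frame: (0.657+0.5579)/(1+0.657·0.5579) = 1.2149/1.3665403 = 0.88903c.
That velocity, transformed to the rest frame of a distant observer: (0.88903+0.4736)/(1+0.88903·0.4736) = 1.36263/1.421044608 = 0.95889c.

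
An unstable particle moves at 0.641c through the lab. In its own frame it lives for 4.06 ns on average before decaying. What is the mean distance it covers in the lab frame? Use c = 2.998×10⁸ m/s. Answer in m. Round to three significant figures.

β² = 0.410881, so γ = 1/√0.589119 = 1.3029.
Lab-frame lifetime: Δt = γτ = 1.3029 × 4.06 ns = 5.2898 ns.
Distance: d = vΔt = 0.641 × 2.998×10⁸ m/s × 5.2898×10^-9 s = 1.02 m.

1.02 m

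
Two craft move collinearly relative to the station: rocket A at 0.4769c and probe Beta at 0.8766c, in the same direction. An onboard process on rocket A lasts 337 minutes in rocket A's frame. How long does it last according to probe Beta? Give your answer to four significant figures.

Transform rocket A's velocity into probe Beta's frame: (0.4769 − 0.8766)/(1 − 0.4769·0.8766) = −0.3997/0.58194946, so the relative speed is 0.68683c.
At |u| = 0.68683c, γ = (1 − 0.471735)^(−1/2) = 1.3759.
Rocket A's interval is proper; time dilation gives Δt_B = γΔτ = 1.3759 × 337 minutes = 463.7 minutes.

463.7 minutes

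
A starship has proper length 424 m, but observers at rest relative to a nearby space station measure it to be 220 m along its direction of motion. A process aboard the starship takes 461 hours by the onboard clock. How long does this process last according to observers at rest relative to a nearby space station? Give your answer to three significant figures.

γ = L₀/L = 424/220 = 1.92727.
Δt = γΔτ = 1.92727 × 461 = 888 hours.

888 hours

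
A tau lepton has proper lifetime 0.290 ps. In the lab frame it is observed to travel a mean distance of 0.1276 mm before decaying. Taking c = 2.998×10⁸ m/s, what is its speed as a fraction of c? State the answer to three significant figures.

0.826c

Let x = d/(cτ) = 1.276×10^-4 m / (2.998×10⁸ m/s × 2.900×10^-13 s) = 1.4676. Since d = βγcτ, x = βγ = β/√(1−β²).
Solving: β² = x²/(1+x²) = 2.15385/3.15385 = 0.682927, so β = 0.826.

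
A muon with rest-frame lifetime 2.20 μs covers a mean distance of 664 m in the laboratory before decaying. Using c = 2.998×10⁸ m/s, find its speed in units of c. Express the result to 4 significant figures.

Lab distance = (lab lifetime)·v = γτ·βc, so βγ = d/(cτ) = 664.0/(2.998×10⁸ × 2.200×10^-6) = 1.0067.
With βγ = 1.0067: γ² = 1 + (βγ)² = 2.01344, and β = (βγ)/γ = 1.0067/1.41896 = 0.7095.

0.7095c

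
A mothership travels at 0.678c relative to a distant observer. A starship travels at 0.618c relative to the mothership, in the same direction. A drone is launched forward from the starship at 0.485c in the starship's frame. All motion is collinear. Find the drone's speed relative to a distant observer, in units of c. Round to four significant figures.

Apply u = (u'+v)/(1+u'v) twice. Drone in the mothership frame: (0.485+0.618)/(1+0.485·0.618) = 1.103/1.29973 = 0.84864c.
That velocity, transformed to the rest frame of a distant observer: (0.84864+0.678)/(1+0.84864·0.678) = 1.52664/1.57537792 = 0.96906c.

0.9691c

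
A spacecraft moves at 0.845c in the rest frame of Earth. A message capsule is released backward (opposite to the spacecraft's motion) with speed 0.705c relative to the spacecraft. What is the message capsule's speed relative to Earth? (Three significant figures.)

Relativistic velocity addition: u = (u' + v)/(1 + u'v/c²), with u' = −0.705c and v = 0.845c.
Numerator: −0.705 + 0.845 = 0.14. Denominator: 1 + (−0.705)(0.845) = 0.404275.
u = 0.14/0.404275 = 0.3463, so the speed is 0.346c.

0.346c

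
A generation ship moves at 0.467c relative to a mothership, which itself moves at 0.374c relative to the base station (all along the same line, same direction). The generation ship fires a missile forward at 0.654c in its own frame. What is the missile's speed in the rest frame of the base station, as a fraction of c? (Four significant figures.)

0.9331c

Compose velocities in two stages. Stage 1 (into S'): u₁ = (0.654+0.467)/(1+0.654×0.467) = 0.85873.
Stage 2 (into S): u = (0.85873+0.374)/(1+0.85873×0.374) = 0.93306, so the speed is 0.9331c.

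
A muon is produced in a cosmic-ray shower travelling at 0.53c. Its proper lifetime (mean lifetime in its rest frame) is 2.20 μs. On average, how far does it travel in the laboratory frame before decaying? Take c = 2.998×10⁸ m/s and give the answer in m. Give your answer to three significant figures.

With β = 0.53, γ = 1/√(1 − 0.53²) = 1/√0.7191 = 1.1792.
Lab-frame lifetime: Δt = γτ = 1.1792 × 2.20 μs = 2.5942 μs.
Distance: d = vΔt = 0.53 × 2.998×10⁸ m/s × 2.5942×10^-6 s = 412 m.

412 m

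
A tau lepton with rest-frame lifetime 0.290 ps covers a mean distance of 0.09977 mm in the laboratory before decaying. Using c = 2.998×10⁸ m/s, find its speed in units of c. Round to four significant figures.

d = βγcτ ⇒ βγ = d/(cτ) = 9.977×10^-5 m / (8.6942×10^-5 m) = 1.1475.
β = (βγ)/√(1+(βγ)²) = 1.1475/√2.31676 = 0.7539.

0.7539c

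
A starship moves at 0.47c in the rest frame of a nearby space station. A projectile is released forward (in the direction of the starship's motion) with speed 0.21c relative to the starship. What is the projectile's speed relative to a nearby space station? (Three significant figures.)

Relativistic velocity addition: u = (u' + v)/(1 + u'v/c²), with u' = 0.21c and v = 0.47c.
Numerator: 0.21 + 0.47 = 0.68. Denominator: 1 + (0.21)(0.47) = 1.0987.
u = 0.68/1.0987 = 0.61891, so the speed is 0.619c.

0.619c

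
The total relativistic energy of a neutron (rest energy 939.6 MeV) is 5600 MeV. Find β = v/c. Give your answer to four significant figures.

0.9858

Total energy E = γmc² gives γ = 5600/939.6 = 5.96.
Hence β = √(1 − 1/γ²) = √(1 − 0.0281519) = √0.9718481 = 0.9858.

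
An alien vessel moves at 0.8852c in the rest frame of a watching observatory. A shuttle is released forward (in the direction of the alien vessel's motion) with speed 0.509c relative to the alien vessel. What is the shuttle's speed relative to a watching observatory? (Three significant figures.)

In units of c, u = (u' + v)/(1 + u'v) with u' = 0.509 and v = 0.8852.
Numerator: 0.509 + 0.8852 = 1.3942. Denominator: 1 + (0.509)(0.8852) = 1.4505668.
u = 1.3942/1.4505668 = 0.96114, so the speed is 0.961c.

0.961c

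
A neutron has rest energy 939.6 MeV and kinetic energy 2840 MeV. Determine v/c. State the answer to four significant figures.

K = (γ−1)mc², so γ = 1 + 2840/939.6 = 4.0226.
Then v/c = √(1 − γ⁻²) = √(1 − 0.0617997) = √0.9382003 = 0.9686.

0.9686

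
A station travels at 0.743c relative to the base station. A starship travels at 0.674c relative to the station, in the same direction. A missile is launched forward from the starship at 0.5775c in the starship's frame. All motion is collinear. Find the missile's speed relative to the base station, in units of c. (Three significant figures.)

First combine the missile and starship (S''→S'): u₁ = (0.5775 + 0.674)/(1 + 0.5775×0.674) = 1.2515/1.389235 = 0.90086.
Then combine with the station (S'→S): u = (0.90086 + 0.743)/(1 + 0.90086×0.743) = 1.64386/1.66933898 = 0.98474.

0.985c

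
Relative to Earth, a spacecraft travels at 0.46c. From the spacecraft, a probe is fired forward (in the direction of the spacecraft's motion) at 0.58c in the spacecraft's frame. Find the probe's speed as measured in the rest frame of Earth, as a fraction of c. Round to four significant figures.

Relativistic velocity addition: u = (u' + v)/(1 + u'v/c²), with u' = 0.58c and v = 0.46c.
Numerator: 0.58 + 0.46 = 1.04. Denominator: 1 + (0.58)(0.46) = 1.2668.
u = 1.04/1.2668 = 0.82097, so the speed is 0.8210c.

0.8210c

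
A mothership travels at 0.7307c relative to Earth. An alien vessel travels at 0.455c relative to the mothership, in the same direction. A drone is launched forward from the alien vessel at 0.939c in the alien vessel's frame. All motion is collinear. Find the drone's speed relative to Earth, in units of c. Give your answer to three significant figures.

0.996c

First combine the drone and alien vessel (S''→S'): u₁ = (0.939 + 0.455)/(1 + 0.939×0.455) = 1.394/1.427245 = 0.97671.
Then combine with the mothership (S'→S): u = (0.97671 + 0.7307)/(1 + 0.97671×0.7307) = 1.70741/1.713681997 = 0.99634.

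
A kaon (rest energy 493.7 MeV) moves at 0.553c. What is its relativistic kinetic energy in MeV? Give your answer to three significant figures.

Lorentz factor: γ = (1 − 0.305809)^(−1/2) = 1.20022.
Kinetic energy: K = (γ − 1)mc² = (1.20022 − 1) × 493.7 MeV = 0.20022 × 493.7 = 98.8 MeV.

98.8 MeV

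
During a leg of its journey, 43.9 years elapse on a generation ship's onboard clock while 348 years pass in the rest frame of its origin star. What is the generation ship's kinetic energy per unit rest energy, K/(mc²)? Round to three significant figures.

From Δt = γΔτ: γ = 348/43.9 = 7.92711.
K/(mc²) = γ − 1 = 7.92711 − 1 = 6.93.

6.93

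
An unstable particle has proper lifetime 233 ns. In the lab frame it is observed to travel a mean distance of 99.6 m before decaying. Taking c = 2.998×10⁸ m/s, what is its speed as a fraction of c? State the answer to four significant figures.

0.8187c

d = βγcτ ⇒ βγ = d/(cτ) = 99.60 m / (69.8534 m) = 1.4258.
β = (βγ)/√(1+(βγ)²) = 1.4258/√3.03291 = 0.8187.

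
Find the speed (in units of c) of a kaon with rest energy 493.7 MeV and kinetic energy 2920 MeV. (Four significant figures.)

0.9895c

γ = 1 + K/(mc²) = 1 + 2920/493.7 = 6.9145.
β = √(1 − 1/γ²) = √(1 − 0.020916) = √0.979084 = 0.9895.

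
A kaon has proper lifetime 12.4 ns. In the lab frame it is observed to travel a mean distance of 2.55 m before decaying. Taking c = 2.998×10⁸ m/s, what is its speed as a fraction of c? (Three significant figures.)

0.566c

d = βγcτ ⇒ βγ = d/(cτ) = 2.550 m / (3.71752 m) = 0.68594.
β = (βγ)/√(1+(βγ)²) = 0.68594/√1.470514 = 0.566.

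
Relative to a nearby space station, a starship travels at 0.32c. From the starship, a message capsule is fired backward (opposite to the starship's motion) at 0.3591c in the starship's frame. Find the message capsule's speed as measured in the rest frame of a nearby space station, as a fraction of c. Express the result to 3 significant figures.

In units of c, u = (u' + v)/(1 + u'v) with u' = −0.3591 and v = 0.32.
Numerator: −0.3591 + 0.32 = −0.0391. Denominator: 1 + (−0.3591)(0.32) = 0.885088.
u = −0.0391/0.885088 = −0.044176, so the speed is 0.0442c.

0.0442c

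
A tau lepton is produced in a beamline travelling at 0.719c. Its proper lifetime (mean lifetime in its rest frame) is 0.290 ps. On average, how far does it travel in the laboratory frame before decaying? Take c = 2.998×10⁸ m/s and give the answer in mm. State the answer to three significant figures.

γ = 1/√(1 − β²) = 1/√(1 − 0.516961) = 1/√0.483039 = 1/0.69501 = 1.4388.
Lab-frame lifetime: Δt = γτ = 1.4388 × 0.290 ps = 0.41725 ps.
Distance: d = vΔt = 0.719 × 2.998×10⁸ m/s × 4.1725×10^-13 s = 8.99×10^-5 m = 0.0899 mm.

0.0899 mm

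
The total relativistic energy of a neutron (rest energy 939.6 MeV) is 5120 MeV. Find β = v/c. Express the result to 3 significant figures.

Total energy E = γmc² gives γ = 5120/939.6 = 5.4491.
Hence β = √(1 − 1/γ²) = √(1 − 0.0336783) = √0.9663217 = 0.983.

0.983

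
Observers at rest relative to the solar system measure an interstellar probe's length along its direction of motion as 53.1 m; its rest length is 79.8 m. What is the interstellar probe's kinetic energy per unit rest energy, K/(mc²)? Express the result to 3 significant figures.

0.503

From L = L₀/γ: γ = 79.8/53.1 = 1.50282.
Since K = (γ−1)mc², K/(mc²) = 1.50282 − 1 = 0.503.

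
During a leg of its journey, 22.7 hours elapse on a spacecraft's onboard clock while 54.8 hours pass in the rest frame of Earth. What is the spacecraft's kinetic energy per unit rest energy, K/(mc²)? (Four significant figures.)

1.414

From Δt = γΔτ: γ = 54.8/22.7 = 2.4141.
Since K = (γ−1)mc², K/(mc²) = 2.4141 − 1 = 1.414.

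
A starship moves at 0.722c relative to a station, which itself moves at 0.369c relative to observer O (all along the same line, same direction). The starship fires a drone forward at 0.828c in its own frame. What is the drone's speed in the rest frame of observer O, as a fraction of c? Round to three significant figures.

0.986c

First combine the drone and starship (S''→S'): u₁ = (0.828 + 0.722)/(1 + 0.828×0.722) = 1.55/1.597816 = 0.97007.
Then combine with the station (S'→S): u = (0.97007 + 0.369)/(1 + 0.97007×0.369) = 1.33907/1.35795583 = 0.98609.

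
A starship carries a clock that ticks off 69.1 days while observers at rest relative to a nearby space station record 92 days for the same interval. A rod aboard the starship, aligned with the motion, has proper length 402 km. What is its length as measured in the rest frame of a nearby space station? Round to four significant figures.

The time-dilation ratio gives γ = 92/69.1 = 1.3314.
L = L₀/γ = 402/1.3314 = 301.9 km.

301.9 km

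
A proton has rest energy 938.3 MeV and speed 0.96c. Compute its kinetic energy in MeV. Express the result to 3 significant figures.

2410 MeV

Lorentz factor: γ = (1 − 0.9216)^(−1/2) = 3.5714.
Kinetic energy: K = (γ − 1)mc² = (3.5714 − 1) × 938.3 MeV = 2.5714 × 938.3 = 2410 MeV.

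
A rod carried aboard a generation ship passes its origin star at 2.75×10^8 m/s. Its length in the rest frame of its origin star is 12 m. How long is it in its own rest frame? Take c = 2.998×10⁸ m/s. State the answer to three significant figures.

30.1 m

β = v/c = (2.75×10^8 m/s)/(2.998×10⁸ m/s) = 0.917278.
Lorentz factor: γ = (1 − 0.8413989)^(−1/2) = 2.511.
Proper length: L₀ = γ·L = 2.511 × 12 = 30.1 m.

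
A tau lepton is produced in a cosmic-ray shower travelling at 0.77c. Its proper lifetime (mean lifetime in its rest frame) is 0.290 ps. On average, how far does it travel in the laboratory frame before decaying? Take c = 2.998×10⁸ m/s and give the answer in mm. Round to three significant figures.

0.105 mm

Lorentz factor: γ = (1 − 0.5929)^(−1/2) = 1.5673.
Lab-frame lifetime: Δt = γτ = 1.5673 × 0.290 ps = 0.45452 ps.
Distance: d = vΔt = 0.77 × 2.998×10⁸ m/s × 4.5452×10^-13 s = 1.05×10^-4 m = 0.105 mm.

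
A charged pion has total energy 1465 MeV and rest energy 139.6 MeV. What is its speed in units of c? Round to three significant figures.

0.995c

Total energy E = γmc² gives γ = 1465/139.6 = 10.494.
Hence β = √(1 − 1/γ²) = √(1 − 0.00908067) = √0.99091933 = 0.995.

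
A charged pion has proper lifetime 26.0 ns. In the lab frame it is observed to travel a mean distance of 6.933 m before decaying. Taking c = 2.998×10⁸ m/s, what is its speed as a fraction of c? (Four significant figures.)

d = βγcτ ⇒ βγ = d/(cτ) = 6.933 m / (7.7948 m) = 0.88944.
β = (βγ)/√(1+(βγ)²) = 0.88944/√1.791104 = 0.6646.

0.6646c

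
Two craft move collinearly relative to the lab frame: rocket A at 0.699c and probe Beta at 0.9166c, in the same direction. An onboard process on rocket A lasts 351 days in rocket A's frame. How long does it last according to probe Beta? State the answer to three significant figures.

441 days

Speed of rocket A in probe Beta's frame: u = (v_A − v_B)/(1 − v_A v_B/c²) = (0.699 − 0.9166)/(1 − 0.699×0.9166) = −0.2176/0.3592966 = −0.60563; |u| = 0.60563c.
At |u| = 0.60563c, γ = (1 − 0.366788)^(−1/2) = 1.2567.
The clock on rocket A records proper time, so probe Beta measures Δt = γΔτ = 1.2567 × 351 = 441 days.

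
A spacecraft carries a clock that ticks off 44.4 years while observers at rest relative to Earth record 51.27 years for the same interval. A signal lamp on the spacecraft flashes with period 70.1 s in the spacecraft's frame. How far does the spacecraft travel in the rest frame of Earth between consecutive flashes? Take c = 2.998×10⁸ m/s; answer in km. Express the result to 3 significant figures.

From Δt = γΔτ: γ = 51.27/44.4 = 1.15473.
β = √(1 − 1/γ²) = 0.50004. Lab-frame period = γτ = 1.15473×70.1 s = 80.947 s. Distance = βc × γτ = 0.50004 × 2.998×10⁸ m/s × 80.947 s = 1.2135×10^10 m = 1.21×10^7 km.

1.21×10^7 km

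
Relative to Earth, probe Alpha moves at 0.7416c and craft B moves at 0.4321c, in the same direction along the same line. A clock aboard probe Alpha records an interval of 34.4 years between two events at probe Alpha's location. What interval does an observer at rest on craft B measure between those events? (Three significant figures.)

Transform probe Alpha's velocity into craft B's frame: (0.7416 − 0.4321)/(1 − 0.7416·0.4321) = 0.3095/0.67955464, so the relative speed is 0.45545c.
At |u| = 0.45545c, γ = (1 − 0.207435)^(−1/2) = 1.1233.
The clock on probe Alpha records proper time, so craft B measures Δt = γΔτ = 1.1233 × 34.4 = 38.6 years.

38.6 years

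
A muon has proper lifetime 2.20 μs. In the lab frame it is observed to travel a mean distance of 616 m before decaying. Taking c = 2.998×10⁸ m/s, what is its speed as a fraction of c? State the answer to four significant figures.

0.6826c

d = βγcτ ⇒ βγ = d/(cτ) = 616.0 m / (659.56 m) = 0.93396.
β = (βγ)/√(1+(βγ)²) = 0.93396/√1.872281 = 0.6826.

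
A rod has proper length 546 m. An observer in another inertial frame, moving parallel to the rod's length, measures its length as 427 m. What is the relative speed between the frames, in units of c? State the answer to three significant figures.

0.623c

Length contraction gives γ = L₀/L = 546/427 = 1.2787.
β = √(1 − 1/γ²) = √0.388407 = 0.623.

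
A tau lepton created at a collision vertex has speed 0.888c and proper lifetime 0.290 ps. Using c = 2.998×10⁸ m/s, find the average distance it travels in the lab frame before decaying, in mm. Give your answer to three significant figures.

γ = 1/√(1 − β²) = 1/√(1 − 0.788544) = 1/√0.211456 = 1/0.459843 = 2.1747.
Lab-frame lifetime: Δt = γτ = 2.1747 × 0.290 ps = 0.63066 ps.
Distance: d = vΔt = 0.888 × 2.998×10⁸ m/s × 6.3066×10^-13 s = 1.68×10^-4 m = 0.168 mm.

0.168 mm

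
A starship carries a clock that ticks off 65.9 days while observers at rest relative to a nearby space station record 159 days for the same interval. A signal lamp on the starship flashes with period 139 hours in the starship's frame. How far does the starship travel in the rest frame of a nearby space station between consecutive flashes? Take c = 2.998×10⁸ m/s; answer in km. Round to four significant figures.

The time-dilation ratio gives γ = 159/65.9 = 2.41275.
β = √(1 − 1/γ²) = 0.91007. Lab-frame period = γτ = 2.41275×139 hours = 335.37 hours. Distance = βc × γτ = 0.91007 × 2.998×10⁸ m/s × 1207332 s = 3.2941×10^14 m = 3.294×10^11 km.

3.294×10^11 km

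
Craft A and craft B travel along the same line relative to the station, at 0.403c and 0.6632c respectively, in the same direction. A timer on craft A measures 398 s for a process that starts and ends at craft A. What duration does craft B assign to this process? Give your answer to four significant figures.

The velocity of craft A relative to craft B is (0.403 − 0.6632)c / (1 − 0.403×0.6632) = −0.35511c; relative speed 0.35511c.
At |u| = 0.35511c, γ = (1 − 0.126103)^(−1/2) = 1.0697.
Craft A's interval is proper; time dilation gives Δt_B = γΔτ = 1.0697 × 398 s = 425.7 s.

425.7 s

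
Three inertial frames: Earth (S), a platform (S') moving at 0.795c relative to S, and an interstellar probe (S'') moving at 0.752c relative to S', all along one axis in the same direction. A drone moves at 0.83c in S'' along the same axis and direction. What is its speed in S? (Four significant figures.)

0.9970c

Compose velocities in two stages. Stage 1 (into S'): u₁ = (0.83+0.752)/(1+0.83×0.752) = 0.97404.
Stage 2 (into S): u = (0.97404+0.795)/(1+0.97404×0.795) = 0.997, so the speed is 0.9970c.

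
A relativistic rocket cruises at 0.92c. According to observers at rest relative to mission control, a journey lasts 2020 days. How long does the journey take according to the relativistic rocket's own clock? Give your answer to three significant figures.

792 days

Lorentz factor: γ = (1 − 0.8464)^(−1/2) = 2.5516.
The moving clock records proper time: Δτ = Δt/γ = 2020/2.5516 = 792 days.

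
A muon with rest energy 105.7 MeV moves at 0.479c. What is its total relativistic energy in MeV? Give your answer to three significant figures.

With β = 0.479, γ = 1/√(1 − 0.479²) = 1/√0.770559 = 1.1392.
Total energy: E = γmc² = 1.1392 × 105.7 MeV = 120 MeV.

120 MeV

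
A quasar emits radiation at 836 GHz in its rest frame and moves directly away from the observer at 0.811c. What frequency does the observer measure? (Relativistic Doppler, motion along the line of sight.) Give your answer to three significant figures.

Relativistic Doppler (source moving away): f_obs = f_src · √((1−β)/(1+β)).
With β = 0.811: factor = √(0.189/1.811) = 0.32305.
f_obs = 836 × 0.32305 = 270 GHz.

270 GHz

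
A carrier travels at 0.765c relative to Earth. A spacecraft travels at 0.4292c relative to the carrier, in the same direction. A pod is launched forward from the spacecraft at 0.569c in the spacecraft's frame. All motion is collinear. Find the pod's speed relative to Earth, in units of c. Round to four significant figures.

Compose velocities in two stages. Stage 1 (into S'): u₁ = (0.569+0.4292)/(1+0.569×0.4292) = 0.80227.
Stage 2 (into S): u = (0.80227+0.765)/(1+0.80227×0.765) = 0.97121, so the speed is 0.9712c.

0.9712c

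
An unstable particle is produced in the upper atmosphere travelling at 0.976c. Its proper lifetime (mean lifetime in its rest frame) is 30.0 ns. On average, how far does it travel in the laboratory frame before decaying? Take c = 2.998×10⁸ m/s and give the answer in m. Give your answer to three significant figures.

40.3 m

Lorentz factor: γ = (1 − 0.952576)^(−1/2) = 4.592.
Lab-frame lifetime: Δt = γτ = 4.592 × 30.0 ns = 137.76 ns.
Distance: d = vΔt = 0.976 × 2.998×10⁸ m/s × 1.3776×10^-7 s = 40.3 m.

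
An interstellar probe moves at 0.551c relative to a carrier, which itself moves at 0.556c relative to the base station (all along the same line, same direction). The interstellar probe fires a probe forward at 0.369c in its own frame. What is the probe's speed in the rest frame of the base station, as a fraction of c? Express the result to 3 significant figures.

Apply u = (u'+v)/(1+u'v) twice. Probe in the carrier frame: (0.369+0.551)/(1+0.369·0.551) = 0.92/1.203319 = 0.76455c.
That velocity, transformed to the rest frame of the base station: (0.76455+0.556)/(1+0.76455·0.556) = 1.32055/1.4250898 = 0.92664c.

0.927c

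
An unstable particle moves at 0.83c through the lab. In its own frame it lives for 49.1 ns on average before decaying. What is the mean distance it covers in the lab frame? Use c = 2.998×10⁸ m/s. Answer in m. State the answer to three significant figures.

21.9 m

γ = 1/√(1 − β²) = 1/√(1 − 0.6889) = 1/√0.3111 = 1/0.557763 = 1.7929.
Lab-frame lifetime: Δt = γτ = 1.7929 × 49.1 ns = 88.031 ns.
Distance: d = vΔt = 0.83 × 2.998×10⁸ m/s × 8.8031×10^-8 s = 21.9 m.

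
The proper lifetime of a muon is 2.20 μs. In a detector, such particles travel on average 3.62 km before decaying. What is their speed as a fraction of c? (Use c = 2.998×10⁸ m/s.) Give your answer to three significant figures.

d = βγcτ ⇒ βγ = d/(cτ) = 3620 m / (659.56 m) = 5.4885.
β = (βγ)/√(1+(βγ)²) = 5.4885/√31.1236 = 0.984.

0.984c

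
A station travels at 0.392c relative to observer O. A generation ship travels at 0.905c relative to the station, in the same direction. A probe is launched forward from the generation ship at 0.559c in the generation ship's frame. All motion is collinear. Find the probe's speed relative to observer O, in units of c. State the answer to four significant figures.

0.9878c

Apply u = (u'+v)/(1+u'v) twice. Probe in the station frame: (0.559+0.905)/(1+0.559·0.905) = 1.464/1.505895 = 0.97218c.
That velocity, transformed to the rest frame of observer O: (0.97218+0.392)/(1+0.97218·0.392) = 1.36418/1.38109456 = 0.98775c.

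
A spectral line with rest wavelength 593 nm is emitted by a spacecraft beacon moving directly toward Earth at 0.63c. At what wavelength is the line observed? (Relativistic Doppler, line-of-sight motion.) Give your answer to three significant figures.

283 nm

Relativistic Doppler for wavelength: λ_obs = λ_src · √((1−β)/(1+β)).
With β = 0.63: factor = √(0.37/1.63) = 0.47644.
λ_obs = 593 × 0.47644 = 283 nm.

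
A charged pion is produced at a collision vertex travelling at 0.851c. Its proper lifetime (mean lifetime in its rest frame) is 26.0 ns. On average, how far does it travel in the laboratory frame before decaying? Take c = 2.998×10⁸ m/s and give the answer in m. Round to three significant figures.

12.6 m

β² = 0.724201, so γ = 1/√0.275799 = 1.9042.
Lab-frame lifetime: Δt = γτ = 1.9042 × 26.0 ns = 49.509 ns.
Distance: d = vΔt = 0.851 × 2.998×10⁸ m/s × 4.9509×10^-8 s = 12.6 m.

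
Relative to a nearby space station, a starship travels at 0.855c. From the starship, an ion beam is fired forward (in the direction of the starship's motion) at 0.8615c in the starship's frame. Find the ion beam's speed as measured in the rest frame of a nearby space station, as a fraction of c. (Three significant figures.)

Relativistic velocity addition: u = (u' + v)/(1 + u'v/c²), with u' = 0.8615c and v = 0.855c.
Numerator: 0.8615 + 0.855 = 1.7165. Denominator: 1 + (0.8615)(0.855) = 1.7365825.
u = 1.7165/1.7365825 = 0.98844, so the speed is 0.988c.

0.988c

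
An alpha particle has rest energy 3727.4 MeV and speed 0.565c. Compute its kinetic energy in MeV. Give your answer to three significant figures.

790 MeV

Lorentz factor: γ = (1 − 0.319225)^(−1/2) = 1.21199.
Kinetic energy: K = (γ − 1)mc² = (1.21199 − 1) × 3727.4 MeV = 0.21199 × 3727.4 = 790 MeV.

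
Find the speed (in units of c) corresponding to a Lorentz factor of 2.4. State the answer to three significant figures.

0.909c

β = √(1 − 1/γ²) = √(1 − 1/5.76) = √0.826389 = 0.909.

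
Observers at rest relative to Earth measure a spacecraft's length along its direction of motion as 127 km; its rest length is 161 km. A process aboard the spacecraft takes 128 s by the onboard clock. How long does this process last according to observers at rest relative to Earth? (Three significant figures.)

162 s

γ = L₀/L = 161/127 = 1.26772.
The same γ dilates the second interval: 1.26772 × 128 s = 162 s.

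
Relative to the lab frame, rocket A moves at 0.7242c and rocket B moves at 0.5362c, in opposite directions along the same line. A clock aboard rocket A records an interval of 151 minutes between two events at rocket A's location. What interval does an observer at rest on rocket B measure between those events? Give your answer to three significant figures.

360 minutes

Transform rocket A's velocity into rocket B's frame: (0.7242 + 0.5362)/(1 + 0.7242·0.5362) = 1.2604/1.38831604, so the relative speed is 0.90786c.
At |u| = 0.90786c, γ = (1 − 0.82421)^(−1/2) = 2.3851.
The clock on rocket A records proper time, so rocket B measures Δt = γΔτ = 2.3851 × 151 = 360 minutes.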